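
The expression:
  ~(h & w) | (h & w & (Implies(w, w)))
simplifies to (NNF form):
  True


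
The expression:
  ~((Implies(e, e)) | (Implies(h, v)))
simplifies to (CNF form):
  False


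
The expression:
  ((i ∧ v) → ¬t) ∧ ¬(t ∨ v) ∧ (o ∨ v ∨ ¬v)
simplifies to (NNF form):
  ¬t ∧ ¬v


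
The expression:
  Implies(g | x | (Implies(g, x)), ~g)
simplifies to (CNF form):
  ~g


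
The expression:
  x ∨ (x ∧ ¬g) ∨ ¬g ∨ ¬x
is always true.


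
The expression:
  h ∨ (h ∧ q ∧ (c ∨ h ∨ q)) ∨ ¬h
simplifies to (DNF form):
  True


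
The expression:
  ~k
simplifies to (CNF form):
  ~k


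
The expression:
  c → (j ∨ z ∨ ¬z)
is always true.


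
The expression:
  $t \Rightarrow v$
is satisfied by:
  {v: True, t: False}
  {t: False, v: False}
  {t: True, v: True}


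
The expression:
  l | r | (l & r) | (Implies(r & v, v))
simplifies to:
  True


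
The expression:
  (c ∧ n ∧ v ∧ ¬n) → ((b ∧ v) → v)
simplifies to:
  True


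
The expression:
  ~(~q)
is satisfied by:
  {q: True}


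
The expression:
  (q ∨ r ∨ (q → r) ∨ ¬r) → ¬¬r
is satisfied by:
  {r: True}


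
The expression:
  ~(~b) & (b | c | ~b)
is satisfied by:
  {b: True}


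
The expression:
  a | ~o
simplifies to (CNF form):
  a | ~o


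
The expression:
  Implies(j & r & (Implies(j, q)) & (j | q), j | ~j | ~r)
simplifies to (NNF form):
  True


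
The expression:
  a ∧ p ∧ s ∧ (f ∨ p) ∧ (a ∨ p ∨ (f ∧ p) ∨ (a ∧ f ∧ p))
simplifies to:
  a ∧ p ∧ s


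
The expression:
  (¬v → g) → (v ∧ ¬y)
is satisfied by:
  {y: False, g: False, v: False}
  {v: True, y: False, g: False}
  {v: True, g: True, y: False}
  {y: True, v: False, g: False}


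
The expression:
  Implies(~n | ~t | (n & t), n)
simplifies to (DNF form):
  n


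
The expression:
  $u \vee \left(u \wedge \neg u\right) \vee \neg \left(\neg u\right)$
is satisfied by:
  {u: True}


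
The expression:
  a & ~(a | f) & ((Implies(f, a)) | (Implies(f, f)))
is never true.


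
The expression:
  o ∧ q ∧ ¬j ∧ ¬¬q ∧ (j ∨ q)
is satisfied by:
  {o: True, q: True, j: False}


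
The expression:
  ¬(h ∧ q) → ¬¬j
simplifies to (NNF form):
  j ∨ (h ∧ q)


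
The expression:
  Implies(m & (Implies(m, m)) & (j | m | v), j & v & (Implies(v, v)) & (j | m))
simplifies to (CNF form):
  (j | ~m) & (v | ~m)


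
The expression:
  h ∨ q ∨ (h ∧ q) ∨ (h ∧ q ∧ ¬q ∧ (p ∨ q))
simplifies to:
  h ∨ q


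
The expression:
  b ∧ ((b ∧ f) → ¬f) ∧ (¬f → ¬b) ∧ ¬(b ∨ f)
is never true.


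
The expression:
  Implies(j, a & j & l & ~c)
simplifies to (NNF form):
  ~j | (a & l & ~c)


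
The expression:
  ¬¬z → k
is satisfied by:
  {k: True, z: False}
  {z: False, k: False}
  {z: True, k: True}


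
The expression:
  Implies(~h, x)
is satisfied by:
  {x: True, h: True}
  {x: True, h: False}
  {h: True, x: False}


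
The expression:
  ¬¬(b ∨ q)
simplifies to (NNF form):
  b ∨ q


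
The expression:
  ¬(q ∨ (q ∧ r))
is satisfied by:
  {q: False}


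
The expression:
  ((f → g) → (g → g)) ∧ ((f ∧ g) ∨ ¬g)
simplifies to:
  f ∨ ¬g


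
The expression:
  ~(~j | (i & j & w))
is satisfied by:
  {j: True, w: False, i: False}
  {j: True, i: True, w: False}
  {j: True, w: True, i: False}


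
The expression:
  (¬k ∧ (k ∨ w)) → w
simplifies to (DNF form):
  True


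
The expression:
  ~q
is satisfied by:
  {q: False}


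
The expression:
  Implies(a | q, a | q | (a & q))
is always true.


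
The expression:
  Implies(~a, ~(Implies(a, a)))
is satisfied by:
  {a: True}


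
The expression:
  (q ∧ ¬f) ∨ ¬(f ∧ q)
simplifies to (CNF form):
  ¬f ∨ ¬q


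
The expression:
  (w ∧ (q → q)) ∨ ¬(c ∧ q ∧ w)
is always true.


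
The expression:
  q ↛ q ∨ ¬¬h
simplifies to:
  h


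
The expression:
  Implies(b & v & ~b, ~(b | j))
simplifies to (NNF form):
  True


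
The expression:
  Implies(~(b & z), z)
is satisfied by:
  {z: True}


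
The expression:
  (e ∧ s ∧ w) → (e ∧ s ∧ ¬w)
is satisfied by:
  {s: False, e: False, w: False}
  {w: True, s: False, e: False}
  {e: True, s: False, w: False}
  {w: True, e: True, s: False}
  {s: True, w: False, e: False}
  {w: True, s: True, e: False}
  {e: True, s: True, w: False}


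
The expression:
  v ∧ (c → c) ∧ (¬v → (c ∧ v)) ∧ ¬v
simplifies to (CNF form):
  False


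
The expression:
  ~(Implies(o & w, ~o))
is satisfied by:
  {w: True, o: True}


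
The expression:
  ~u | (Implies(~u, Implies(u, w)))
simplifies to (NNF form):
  True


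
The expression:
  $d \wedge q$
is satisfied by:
  {d: True, q: True}


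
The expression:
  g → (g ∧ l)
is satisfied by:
  {l: True, g: False}
  {g: False, l: False}
  {g: True, l: True}


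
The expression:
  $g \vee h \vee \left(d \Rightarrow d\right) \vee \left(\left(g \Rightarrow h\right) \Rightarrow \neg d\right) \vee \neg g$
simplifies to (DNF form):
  $\text{True}$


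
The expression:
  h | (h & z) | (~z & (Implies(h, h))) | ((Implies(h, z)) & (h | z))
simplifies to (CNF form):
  True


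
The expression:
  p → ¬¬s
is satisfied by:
  {s: True, p: False}
  {p: False, s: False}
  {p: True, s: True}


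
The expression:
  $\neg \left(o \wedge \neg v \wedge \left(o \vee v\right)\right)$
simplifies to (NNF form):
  $v \vee \neg o$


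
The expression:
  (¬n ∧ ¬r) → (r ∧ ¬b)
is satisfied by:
  {r: True, n: True}
  {r: True, n: False}
  {n: True, r: False}


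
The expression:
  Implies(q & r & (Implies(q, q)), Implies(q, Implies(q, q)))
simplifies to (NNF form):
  True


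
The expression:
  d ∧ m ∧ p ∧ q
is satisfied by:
  {m: True, p: True, d: True, q: True}


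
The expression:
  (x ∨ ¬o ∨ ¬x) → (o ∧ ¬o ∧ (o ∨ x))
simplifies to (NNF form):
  False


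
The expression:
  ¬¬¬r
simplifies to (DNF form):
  ¬r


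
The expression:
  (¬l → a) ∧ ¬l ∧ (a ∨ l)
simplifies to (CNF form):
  a ∧ ¬l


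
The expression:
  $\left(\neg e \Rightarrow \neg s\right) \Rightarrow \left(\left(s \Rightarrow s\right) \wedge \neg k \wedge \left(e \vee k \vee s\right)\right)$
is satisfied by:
  {s: True, e: False, k: False}
  {k: True, s: True, e: False}
  {s: True, e: True, k: False}
  {e: True, k: False, s: False}


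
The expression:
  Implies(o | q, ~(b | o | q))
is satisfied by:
  {q: False, o: False}


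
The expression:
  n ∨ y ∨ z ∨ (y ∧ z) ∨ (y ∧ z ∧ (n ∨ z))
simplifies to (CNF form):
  n ∨ y ∨ z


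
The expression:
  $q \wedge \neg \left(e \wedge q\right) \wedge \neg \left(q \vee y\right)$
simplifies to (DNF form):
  $\text{False}$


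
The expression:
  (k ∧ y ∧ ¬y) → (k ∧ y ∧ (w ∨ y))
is always true.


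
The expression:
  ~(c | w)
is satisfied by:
  {w: False, c: False}


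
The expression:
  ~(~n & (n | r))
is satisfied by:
  {n: True, r: False}
  {r: False, n: False}
  {r: True, n: True}


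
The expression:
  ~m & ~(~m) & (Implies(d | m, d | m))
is never true.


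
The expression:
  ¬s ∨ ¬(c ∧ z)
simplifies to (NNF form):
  ¬c ∨ ¬s ∨ ¬z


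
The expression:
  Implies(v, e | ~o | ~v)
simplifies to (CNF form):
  e | ~o | ~v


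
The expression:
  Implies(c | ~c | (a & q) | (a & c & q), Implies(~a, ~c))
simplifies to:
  a | ~c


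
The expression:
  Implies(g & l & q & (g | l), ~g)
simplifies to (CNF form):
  ~g | ~l | ~q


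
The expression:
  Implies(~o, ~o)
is always true.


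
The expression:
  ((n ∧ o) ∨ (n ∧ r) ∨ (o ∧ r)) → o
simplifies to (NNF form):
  o ∨ ¬n ∨ ¬r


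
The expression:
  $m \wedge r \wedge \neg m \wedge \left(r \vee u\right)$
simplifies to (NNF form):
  $\text{False}$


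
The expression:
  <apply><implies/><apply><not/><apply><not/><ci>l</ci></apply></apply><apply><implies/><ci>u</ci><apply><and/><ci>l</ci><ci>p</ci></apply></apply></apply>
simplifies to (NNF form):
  <apply><or/><ci>p</ci><apply><not/><ci>l</ci></apply><apply><not/><ci>u</ci></apply></apply>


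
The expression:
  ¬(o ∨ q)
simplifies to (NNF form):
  ¬o ∧ ¬q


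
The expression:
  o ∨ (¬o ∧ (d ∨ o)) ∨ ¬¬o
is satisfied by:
  {d: True, o: True}
  {d: True, o: False}
  {o: True, d: False}


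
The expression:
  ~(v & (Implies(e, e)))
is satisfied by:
  {v: False}


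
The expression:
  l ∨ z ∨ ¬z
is always true.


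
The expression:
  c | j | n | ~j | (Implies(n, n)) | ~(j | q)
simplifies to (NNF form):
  True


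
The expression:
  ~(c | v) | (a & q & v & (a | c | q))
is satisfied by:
  {a: True, q: True, c: False, v: False}
  {a: True, c: False, q: False, v: False}
  {q: True, a: False, c: False, v: False}
  {a: False, c: False, q: False, v: False}
  {a: True, v: True, q: True, c: False}
  {a: True, v: True, q: True, c: True}


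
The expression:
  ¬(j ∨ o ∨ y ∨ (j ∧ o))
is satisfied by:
  {y: False, o: False, j: False}


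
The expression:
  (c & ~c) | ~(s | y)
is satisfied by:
  {y: False, s: False}


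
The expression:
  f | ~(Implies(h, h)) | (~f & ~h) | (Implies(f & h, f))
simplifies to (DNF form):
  True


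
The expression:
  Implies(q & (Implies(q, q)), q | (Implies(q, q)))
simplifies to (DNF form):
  True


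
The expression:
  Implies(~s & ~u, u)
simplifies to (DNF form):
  s | u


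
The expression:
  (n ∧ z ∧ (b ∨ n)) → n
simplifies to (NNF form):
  True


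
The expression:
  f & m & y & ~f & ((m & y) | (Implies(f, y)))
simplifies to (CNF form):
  False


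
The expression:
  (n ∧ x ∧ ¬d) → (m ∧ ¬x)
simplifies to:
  d ∨ ¬n ∨ ¬x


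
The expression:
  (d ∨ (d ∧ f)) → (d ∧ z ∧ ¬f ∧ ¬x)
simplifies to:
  (z ∧ ¬f ∧ ¬x) ∨ ¬d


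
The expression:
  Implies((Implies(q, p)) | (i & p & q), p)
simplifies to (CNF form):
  p | q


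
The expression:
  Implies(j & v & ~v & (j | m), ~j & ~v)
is always true.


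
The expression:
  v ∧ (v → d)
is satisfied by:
  {d: True, v: True}


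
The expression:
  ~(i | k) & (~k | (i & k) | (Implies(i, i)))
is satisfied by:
  {i: False, k: False}


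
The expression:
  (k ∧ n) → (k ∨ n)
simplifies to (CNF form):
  True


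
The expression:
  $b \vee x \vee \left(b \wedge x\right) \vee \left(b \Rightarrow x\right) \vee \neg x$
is always true.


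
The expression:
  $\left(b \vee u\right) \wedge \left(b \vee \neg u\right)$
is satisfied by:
  {b: True}


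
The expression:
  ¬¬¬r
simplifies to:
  ¬r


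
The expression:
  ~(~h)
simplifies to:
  h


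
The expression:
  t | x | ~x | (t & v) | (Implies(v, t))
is always true.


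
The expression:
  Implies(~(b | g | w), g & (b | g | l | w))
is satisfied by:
  {b: True, g: True, w: True}
  {b: True, g: True, w: False}
  {b: True, w: True, g: False}
  {b: True, w: False, g: False}
  {g: True, w: True, b: False}
  {g: True, w: False, b: False}
  {w: True, g: False, b: False}


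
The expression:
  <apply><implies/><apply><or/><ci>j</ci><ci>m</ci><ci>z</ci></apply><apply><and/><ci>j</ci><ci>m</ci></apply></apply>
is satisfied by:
  {j: True, m: True, z: False}
  {z: True, j: True, m: True}
  {z: False, m: False, j: False}


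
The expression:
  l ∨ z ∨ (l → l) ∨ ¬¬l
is always true.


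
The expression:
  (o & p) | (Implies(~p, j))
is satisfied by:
  {p: True, j: True}
  {p: True, j: False}
  {j: True, p: False}


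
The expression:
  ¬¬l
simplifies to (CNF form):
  l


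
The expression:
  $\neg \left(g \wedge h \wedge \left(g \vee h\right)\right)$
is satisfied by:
  {h: False, g: False}
  {g: True, h: False}
  {h: True, g: False}


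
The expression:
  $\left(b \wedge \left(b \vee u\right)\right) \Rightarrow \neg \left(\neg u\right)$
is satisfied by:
  {u: True, b: False}
  {b: False, u: False}
  {b: True, u: True}


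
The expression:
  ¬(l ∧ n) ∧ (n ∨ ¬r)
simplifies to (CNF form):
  (n ∨ ¬n) ∧ (n ∨ ¬r) ∧ (¬l ∨ ¬n) ∧ (¬l ∨ ¬r)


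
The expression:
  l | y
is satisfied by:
  {y: True, l: True}
  {y: True, l: False}
  {l: True, y: False}


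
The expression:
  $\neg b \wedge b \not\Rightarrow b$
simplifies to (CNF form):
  $\text{False}$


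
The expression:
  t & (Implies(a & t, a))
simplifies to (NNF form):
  t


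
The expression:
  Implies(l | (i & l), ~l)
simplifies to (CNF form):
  ~l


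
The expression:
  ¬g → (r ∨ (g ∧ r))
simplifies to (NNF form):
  g ∨ r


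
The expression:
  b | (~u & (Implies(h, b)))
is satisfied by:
  {b: True, h: False, u: False}
  {b: True, u: True, h: False}
  {b: True, h: True, u: False}
  {b: True, u: True, h: True}
  {u: False, h: False, b: False}


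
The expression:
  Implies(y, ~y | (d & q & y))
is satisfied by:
  {d: True, q: True, y: False}
  {d: True, q: False, y: False}
  {q: True, d: False, y: False}
  {d: False, q: False, y: False}
  {d: True, y: True, q: True}


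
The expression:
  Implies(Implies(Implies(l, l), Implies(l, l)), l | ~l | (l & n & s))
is always true.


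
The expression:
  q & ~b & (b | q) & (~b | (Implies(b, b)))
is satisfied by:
  {q: True, b: False}


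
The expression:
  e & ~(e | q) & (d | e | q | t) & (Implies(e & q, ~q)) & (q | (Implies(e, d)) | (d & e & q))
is never true.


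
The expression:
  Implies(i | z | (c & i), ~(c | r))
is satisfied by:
  {r: False, z: False, c: False, i: False}
  {i: True, r: False, z: False, c: False}
  {c: True, r: False, z: False, i: False}
  {z: True, i: False, r: False, c: False}
  {i: True, z: True, r: False, c: False}
  {r: True, i: False, z: False, c: False}
  {c: True, r: True, i: False, z: False}


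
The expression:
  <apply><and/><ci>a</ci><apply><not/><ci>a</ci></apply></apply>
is never true.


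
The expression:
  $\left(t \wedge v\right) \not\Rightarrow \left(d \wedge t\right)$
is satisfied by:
  {t: True, v: True, d: False}


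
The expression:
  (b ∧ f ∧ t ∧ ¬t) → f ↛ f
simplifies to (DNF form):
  True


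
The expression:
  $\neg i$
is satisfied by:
  {i: False}


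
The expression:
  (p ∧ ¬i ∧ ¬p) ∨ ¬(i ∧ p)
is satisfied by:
  {p: False, i: False}
  {i: True, p: False}
  {p: True, i: False}


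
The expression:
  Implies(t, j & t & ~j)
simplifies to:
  ~t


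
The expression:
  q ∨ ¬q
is always true.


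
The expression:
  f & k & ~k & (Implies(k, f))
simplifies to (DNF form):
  False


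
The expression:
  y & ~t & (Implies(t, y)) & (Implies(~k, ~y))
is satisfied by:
  {y: True, k: True, t: False}


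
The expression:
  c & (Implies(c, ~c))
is never true.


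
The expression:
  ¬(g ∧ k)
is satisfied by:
  {g: False, k: False}
  {k: True, g: False}
  {g: True, k: False}


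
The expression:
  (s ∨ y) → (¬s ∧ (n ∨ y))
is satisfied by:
  {s: False}


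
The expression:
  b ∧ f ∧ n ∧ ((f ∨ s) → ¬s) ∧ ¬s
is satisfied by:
  {b: True, f: True, n: True, s: False}


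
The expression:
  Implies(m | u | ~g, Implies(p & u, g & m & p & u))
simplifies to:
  ~p | ~u | (g & m)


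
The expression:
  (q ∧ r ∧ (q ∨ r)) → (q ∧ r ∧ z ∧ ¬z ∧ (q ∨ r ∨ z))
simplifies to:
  ¬q ∨ ¬r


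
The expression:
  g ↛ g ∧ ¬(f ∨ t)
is never true.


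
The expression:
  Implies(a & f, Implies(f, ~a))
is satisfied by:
  {a: False, f: False}
  {f: True, a: False}
  {a: True, f: False}


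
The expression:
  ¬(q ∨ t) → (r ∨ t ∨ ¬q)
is always true.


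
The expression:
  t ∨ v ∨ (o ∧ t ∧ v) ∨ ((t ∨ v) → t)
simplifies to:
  True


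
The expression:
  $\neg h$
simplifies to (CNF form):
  $\neg h$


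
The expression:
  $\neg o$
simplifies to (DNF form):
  $\neg o$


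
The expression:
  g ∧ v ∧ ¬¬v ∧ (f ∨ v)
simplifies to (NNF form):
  g ∧ v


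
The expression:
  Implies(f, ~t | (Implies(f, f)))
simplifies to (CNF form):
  True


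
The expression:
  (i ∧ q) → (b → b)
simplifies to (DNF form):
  True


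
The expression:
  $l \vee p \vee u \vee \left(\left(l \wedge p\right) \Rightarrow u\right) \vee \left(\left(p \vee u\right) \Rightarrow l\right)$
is always true.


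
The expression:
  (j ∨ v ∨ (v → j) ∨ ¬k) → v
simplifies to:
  v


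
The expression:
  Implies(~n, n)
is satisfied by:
  {n: True}


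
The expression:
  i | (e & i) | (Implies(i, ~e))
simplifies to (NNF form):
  True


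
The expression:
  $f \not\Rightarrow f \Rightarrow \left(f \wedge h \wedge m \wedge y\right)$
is always true.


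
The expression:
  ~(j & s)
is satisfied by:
  {s: False, j: False}
  {j: True, s: False}
  {s: True, j: False}


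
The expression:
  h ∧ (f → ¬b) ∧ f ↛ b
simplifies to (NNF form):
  f ∧ h ∧ ¬b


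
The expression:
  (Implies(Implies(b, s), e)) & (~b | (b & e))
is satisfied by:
  {e: True}


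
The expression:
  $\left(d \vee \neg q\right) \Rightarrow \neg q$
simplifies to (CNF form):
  $\neg d \vee \neg q$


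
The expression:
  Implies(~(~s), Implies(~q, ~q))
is always true.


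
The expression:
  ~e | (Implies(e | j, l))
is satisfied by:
  {l: True, e: False}
  {e: False, l: False}
  {e: True, l: True}


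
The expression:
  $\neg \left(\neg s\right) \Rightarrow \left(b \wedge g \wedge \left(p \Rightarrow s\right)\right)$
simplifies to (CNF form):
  $\left(b \vee \neg s\right) \wedge \left(g \vee \neg s\right)$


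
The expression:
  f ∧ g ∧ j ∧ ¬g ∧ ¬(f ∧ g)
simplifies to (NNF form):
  False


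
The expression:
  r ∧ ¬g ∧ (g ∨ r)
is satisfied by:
  {r: True, g: False}


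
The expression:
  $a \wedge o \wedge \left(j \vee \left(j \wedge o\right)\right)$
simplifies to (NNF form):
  $a \wedge j \wedge o$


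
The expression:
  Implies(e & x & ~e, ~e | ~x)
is always true.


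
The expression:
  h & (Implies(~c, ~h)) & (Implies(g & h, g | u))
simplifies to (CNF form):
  c & h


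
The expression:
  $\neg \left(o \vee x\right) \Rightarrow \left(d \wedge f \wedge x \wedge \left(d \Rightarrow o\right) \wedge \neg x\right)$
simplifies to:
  $o \vee x$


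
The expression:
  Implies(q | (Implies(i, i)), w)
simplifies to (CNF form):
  w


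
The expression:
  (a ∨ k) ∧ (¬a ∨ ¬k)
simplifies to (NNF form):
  (a ∧ ¬k) ∨ (k ∧ ¬a)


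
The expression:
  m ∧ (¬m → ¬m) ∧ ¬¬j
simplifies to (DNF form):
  j ∧ m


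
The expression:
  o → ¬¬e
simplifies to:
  e ∨ ¬o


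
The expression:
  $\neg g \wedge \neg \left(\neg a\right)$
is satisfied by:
  {a: True, g: False}


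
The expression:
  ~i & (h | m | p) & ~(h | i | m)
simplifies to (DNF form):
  p & ~h & ~i & ~m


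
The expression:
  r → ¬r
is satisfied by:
  {r: False}


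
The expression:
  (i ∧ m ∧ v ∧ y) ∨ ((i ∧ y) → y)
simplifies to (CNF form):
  True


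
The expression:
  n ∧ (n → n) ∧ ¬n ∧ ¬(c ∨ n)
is never true.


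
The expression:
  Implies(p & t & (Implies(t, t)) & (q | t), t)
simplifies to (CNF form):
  True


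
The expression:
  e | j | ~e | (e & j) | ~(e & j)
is always true.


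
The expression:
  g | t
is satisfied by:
  {t: True, g: True}
  {t: True, g: False}
  {g: True, t: False}


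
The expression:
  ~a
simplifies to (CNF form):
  ~a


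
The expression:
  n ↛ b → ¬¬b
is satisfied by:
  {b: True, n: False}
  {n: False, b: False}
  {n: True, b: True}


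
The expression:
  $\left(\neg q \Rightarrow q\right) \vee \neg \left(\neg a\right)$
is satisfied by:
  {a: True, q: True}
  {a: True, q: False}
  {q: True, a: False}


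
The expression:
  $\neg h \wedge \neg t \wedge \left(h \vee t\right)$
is never true.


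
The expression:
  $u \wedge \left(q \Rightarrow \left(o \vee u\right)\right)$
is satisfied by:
  {u: True}


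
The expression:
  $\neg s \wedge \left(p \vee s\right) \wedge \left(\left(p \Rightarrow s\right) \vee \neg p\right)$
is never true.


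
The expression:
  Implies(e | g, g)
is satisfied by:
  {g: True, e: False}
  {e: False, g: False}
  {e: True, g: True}


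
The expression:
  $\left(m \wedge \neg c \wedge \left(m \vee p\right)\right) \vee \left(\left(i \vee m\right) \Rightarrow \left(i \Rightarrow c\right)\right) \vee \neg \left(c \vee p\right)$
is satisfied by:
  {c: True, m: True, p: False, i: False}
  {c: True, p: False, m: False, i: False}
  {m: True, c: False, p: False, i: False}
  {c: False, p: False, m: False, i: False}
  {i: True, c: True, m: True, p: False}
  {i: True, c: True, p: False, m: False}
  {i: True, m: True, c: False, p: False}
  {i: True, c: False, p: False, m: False}
  {c: True, p: True, m: True, i: False}
  {c: True, p: True, i: False, m: False}
  {p: True, m: True, i: False, c: False}
  {p: True, i: False, m: False, c: False}
  {c: True, p: True, i: True, m: True}
  {c: True, p: True, i: True, m: False}
  {p: True, i: True, m: True, c: False}


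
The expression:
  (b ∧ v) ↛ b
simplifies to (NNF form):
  False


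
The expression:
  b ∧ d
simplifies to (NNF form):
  b ∧ d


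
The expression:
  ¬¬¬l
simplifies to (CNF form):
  ¬l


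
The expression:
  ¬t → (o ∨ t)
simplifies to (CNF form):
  o ∨ t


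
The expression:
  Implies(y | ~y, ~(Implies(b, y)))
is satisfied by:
  {b: True, y: False}


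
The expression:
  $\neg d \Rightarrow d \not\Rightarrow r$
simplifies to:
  $d$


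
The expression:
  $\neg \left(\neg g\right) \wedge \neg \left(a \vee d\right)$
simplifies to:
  $g \wedge \neg a \wedge \neg d$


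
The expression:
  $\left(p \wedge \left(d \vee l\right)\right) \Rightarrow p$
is always true.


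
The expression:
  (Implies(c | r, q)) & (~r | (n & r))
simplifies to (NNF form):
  (n & q) | (q & ~r) | (~c & ~r)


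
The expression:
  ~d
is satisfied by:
  {d: False}


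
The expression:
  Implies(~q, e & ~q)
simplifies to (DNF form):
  e | q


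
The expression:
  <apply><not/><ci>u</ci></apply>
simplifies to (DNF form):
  <apply><not/><ci>u</ci></apply>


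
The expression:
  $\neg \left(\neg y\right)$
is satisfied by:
  {y: True}


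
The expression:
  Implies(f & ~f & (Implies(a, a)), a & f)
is always true.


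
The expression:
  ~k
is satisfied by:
  {k: False}


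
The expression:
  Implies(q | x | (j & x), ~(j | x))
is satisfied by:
  {x: False, q: False, j: False}
  {j: True, x: False, q: False}
  {q: True, x: False, j: False}


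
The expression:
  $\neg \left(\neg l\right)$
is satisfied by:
  {l: True}


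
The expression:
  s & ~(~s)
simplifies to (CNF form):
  s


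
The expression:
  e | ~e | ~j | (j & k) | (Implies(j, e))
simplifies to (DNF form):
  True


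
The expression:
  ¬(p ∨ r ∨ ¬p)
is never true.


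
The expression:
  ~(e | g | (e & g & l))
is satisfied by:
  {g: False, e: False}


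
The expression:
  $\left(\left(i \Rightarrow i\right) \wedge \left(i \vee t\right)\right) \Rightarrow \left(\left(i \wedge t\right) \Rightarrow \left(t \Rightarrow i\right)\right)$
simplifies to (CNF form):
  $\text{True}$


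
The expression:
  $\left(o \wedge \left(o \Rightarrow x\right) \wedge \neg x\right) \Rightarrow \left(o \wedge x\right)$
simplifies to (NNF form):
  $\text{True}$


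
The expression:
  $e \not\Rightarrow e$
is never true.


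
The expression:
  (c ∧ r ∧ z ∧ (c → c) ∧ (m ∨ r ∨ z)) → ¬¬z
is always true.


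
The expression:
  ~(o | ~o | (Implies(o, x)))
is never true.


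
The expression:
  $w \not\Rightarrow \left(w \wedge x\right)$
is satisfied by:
  {w: True, x: False}


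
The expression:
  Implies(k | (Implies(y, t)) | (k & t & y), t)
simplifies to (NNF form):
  t | (y & ~k)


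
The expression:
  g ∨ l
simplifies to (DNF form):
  g ∨ l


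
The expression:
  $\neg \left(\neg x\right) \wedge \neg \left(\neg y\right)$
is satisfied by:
  {x: True, y: True}


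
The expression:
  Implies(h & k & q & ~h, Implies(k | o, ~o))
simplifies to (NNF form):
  True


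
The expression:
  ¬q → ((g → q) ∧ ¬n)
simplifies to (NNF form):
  q ∨ (¬g ∧ ¬n)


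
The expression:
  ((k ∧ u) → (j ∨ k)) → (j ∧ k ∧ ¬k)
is never true.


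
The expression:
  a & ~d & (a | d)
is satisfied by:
  {a: True, d: False}


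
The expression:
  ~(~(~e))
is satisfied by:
  {e: False}


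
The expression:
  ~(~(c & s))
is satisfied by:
  {c: True, s: True}


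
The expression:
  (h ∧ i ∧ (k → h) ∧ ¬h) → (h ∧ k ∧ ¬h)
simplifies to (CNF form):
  True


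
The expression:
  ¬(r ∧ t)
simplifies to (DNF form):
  ¬r ∨ ¬t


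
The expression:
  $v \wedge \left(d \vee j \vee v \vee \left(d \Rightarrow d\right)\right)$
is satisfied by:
  {v: True}


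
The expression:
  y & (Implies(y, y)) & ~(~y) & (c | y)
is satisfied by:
  {y: True}


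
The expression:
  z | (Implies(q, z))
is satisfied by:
  {z: True, q: False}
  {q: False, z: False}
  {q: True, z: True}


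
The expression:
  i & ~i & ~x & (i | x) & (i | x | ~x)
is never true.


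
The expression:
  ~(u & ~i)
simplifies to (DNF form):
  i | ~u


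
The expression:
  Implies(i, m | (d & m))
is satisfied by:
  {m: True, i: False}
  {i: False, m: False}
  {i: True, m: True}


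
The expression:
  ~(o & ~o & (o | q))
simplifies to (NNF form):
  True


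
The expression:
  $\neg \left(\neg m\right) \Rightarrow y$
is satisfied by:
  {y: True, m: False}
  {m: False, y: False}
  {m: True, y: True}


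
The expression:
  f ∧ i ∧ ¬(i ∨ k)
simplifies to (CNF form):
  False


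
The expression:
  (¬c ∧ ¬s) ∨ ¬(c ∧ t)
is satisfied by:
  {c: False, t: False}
  {t: True, c: False}
  {c: True, t: False}


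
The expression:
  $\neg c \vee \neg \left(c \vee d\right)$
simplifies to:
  $\neg c$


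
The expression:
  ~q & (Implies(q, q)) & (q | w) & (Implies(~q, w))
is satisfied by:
  {w: True, q: False}


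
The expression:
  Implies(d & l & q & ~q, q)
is always true.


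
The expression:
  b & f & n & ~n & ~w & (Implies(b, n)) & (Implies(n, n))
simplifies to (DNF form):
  False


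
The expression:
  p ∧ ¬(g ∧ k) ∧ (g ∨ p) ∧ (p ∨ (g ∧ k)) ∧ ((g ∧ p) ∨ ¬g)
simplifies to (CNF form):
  p ∧ (¬g ∨ ¬k)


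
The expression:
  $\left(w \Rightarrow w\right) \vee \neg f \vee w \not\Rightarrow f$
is always true.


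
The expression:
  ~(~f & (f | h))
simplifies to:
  f | ~h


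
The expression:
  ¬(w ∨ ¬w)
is never true.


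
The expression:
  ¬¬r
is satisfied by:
  {r: True}


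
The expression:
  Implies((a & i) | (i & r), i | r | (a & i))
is always true.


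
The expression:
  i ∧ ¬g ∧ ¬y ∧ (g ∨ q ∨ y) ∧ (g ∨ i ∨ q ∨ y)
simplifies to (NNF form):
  i ∧ q ∧ ¬g ∧ ¬y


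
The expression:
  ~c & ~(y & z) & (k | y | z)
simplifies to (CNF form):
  ~c & (k | y | z) & (~y | ~z)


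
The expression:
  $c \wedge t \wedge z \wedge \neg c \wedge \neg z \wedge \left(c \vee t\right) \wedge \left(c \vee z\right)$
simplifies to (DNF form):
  $\text{False}$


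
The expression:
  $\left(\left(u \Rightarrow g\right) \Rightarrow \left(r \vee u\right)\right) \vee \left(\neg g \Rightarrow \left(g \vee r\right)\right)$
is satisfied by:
  {r: True, g: True, u: True}
  {r: True, g: True, u: False}
  {r: True, u: True, g: False}
  {r: True, u: False, g: False}
  {g: True, u: True, r: False}
  {g: True, u: False, r: False}
  {u: True, g: False, r: False}


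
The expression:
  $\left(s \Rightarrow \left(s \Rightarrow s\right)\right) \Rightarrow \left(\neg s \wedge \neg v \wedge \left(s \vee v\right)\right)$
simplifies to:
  $\text{False}$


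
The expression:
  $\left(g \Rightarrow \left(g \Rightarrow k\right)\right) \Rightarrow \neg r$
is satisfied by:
  {g: True, r: False, k: False}
  {g: False, r: False, k: False}
  {k: True, g: True, r: False}
  {k: True, g: False, r: False}
  {r: True, g: True, k: False}


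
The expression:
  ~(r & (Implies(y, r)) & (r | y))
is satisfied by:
  {r: False}


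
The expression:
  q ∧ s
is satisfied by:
  {s: True, q: True}


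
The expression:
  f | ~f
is always true.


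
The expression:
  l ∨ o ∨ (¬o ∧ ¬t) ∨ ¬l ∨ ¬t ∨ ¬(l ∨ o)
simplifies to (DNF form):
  True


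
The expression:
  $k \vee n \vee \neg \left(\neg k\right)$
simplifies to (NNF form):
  $k \vee n$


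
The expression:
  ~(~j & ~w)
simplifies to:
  j | w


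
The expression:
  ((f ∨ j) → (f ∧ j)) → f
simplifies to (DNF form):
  f ∨ j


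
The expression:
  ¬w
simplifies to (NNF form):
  ¬w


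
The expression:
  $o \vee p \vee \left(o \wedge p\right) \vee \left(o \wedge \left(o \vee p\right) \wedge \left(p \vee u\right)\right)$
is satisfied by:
  {o: True, p: True}
  {o: True, p: False}
  {p: True, o: False}


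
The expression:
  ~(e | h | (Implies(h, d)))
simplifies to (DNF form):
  False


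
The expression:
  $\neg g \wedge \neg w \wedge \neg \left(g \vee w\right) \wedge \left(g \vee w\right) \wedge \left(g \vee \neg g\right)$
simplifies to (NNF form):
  $\text{False}$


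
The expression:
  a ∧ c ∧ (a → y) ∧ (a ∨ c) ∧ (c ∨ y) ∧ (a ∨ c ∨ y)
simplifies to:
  a ∧ c ∧ y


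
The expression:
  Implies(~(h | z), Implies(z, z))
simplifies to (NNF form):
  True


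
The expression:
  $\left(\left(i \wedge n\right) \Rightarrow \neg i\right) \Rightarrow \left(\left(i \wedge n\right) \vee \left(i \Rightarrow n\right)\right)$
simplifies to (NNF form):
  $n \vee \neg i$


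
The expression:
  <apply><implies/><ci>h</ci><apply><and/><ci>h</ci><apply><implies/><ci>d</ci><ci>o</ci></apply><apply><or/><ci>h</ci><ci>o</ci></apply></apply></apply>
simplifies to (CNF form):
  <apply><or/><ci>o</ci><apply><not/><ci>d</ci></apply><apply><not/><ci>h</ci></apply></apply>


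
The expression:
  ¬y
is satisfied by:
  {y: False}


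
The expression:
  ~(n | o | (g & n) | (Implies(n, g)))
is never true.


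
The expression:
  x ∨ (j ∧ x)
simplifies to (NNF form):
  x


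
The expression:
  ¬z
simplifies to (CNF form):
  ¬z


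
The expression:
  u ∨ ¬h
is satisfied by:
  {u: True, h: False}
  {h: False, u: False}
  {h: True, u: True}


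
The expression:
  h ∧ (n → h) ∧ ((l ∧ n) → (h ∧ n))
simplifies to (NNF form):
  h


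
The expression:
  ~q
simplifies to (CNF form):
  ~q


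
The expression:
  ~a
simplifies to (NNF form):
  ~a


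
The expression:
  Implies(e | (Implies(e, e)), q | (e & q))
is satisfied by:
  {q: True}


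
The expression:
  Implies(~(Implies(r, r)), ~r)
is always true.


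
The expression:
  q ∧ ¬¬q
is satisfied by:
  {q: True}


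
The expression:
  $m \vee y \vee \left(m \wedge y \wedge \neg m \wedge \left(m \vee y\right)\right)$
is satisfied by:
  {y: True, m: True}
  {y: True, m: False}
  {m: True, y: False}


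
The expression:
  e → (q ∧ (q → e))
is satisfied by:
  {q: True, e: False}
  {e: False, q: False}
  {e: True, q: True}


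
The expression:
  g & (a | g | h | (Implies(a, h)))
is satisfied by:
  {g: True}


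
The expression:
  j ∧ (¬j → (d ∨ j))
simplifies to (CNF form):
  j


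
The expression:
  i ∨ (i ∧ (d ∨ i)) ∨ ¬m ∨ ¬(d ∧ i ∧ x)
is always true.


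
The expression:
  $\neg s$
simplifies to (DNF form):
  $\neg s$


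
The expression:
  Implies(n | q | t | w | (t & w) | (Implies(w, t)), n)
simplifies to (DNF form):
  n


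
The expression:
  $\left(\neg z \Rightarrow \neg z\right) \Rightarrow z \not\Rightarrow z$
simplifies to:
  $\text{False}$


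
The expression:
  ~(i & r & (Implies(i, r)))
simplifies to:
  ~i | ~r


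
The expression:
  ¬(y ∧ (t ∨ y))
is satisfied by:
  {y: False}


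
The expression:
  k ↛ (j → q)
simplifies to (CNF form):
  j ∧ k ∧ ¬q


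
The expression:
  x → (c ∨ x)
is always true.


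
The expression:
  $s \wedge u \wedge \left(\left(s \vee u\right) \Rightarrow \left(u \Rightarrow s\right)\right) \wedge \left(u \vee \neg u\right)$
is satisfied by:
  {u: True, s: True}


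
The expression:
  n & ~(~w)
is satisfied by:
  {w: True, n: True}


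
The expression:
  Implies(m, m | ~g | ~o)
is always true.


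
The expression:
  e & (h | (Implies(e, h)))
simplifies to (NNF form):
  e & h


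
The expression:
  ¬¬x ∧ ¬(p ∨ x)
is never true.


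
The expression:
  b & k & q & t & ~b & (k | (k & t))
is never true.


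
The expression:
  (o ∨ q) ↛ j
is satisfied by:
  {q: True, o: True, j: False}
  {q: True, o: False, j: False}
  {o: True, q: False, j: False}


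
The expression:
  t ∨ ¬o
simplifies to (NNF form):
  t ∨ ¬o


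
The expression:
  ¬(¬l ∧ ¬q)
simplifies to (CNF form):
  l ∨ q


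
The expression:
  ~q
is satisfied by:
  {q: False}


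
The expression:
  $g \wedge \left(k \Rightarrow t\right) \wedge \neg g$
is never true.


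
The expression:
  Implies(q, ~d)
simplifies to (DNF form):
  ~d | ~q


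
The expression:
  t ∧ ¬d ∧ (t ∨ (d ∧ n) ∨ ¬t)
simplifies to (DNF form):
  t ∧ ¬d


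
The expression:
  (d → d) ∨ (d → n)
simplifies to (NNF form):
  True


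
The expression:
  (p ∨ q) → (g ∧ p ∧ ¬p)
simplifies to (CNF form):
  ¬p ∧ ¬q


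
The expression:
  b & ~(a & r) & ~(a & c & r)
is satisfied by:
  {b: True, a: False, r: False}
  {r: True, b: True, a: False}
  {a: True, b: True, r: False}


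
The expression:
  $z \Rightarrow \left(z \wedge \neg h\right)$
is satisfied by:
  {h: False, z: False}
  {z: True, h: False}
  {h: True, z: False}


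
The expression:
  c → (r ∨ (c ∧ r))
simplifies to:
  r ∨ ¬c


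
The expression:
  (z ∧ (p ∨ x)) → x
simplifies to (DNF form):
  x ∨ ¬p ∨ ¬z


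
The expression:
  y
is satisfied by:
  {y: True}


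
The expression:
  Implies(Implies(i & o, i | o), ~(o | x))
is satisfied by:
  {x: False, o: False}


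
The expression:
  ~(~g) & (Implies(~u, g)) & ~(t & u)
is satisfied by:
  {g: True, u: False, t: False}
  {t: True, g: True, u: False}
  {u: True, g: True, t: False}


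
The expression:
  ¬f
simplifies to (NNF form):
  ¬f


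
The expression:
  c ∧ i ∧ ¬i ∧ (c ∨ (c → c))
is never true.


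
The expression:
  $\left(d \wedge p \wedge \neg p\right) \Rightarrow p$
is always true.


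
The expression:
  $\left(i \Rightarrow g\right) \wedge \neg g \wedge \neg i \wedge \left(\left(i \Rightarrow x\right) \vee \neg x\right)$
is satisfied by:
  {g: False, i: False}


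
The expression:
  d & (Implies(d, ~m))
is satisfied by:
  {d: True, m: False}


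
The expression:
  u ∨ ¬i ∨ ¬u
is always true.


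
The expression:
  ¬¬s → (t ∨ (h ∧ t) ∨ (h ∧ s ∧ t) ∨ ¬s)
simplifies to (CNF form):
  t ∨ ¬s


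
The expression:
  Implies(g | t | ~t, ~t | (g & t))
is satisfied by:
  {g: True, t: False}
  {t: False, g: False}
  {t: True, g: True}


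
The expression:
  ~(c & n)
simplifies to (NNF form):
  ~c | ~n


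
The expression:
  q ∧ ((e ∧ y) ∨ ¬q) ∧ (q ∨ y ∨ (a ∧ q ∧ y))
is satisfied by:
  {e: True, y: True, q: True}


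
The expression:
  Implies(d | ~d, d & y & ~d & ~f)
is never true.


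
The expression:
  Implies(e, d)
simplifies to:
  d | ~e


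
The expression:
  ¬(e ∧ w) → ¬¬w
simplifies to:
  w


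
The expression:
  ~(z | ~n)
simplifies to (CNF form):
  n & ~z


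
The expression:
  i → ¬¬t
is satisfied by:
  {t: True, i: False}
  {i: False, t: False}
  {i: True, t: True}


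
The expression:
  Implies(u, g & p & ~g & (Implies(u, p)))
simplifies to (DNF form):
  ~u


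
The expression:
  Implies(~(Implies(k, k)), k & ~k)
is always true.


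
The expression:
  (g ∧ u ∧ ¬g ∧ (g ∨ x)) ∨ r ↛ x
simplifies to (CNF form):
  r ∧ ¬x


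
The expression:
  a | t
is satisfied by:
  {a: True, t: True}
  {a: True, t: False}
  {t: True, a: False}


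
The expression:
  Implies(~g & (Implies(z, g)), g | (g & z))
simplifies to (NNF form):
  g | z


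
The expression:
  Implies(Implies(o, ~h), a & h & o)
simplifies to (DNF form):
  h & o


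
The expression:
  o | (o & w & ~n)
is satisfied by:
  {o: True}


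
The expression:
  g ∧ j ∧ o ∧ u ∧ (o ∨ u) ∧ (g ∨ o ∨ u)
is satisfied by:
  {j: True, u: True, o: True, g: True}


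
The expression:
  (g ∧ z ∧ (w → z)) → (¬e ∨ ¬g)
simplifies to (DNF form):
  ¬e ∨ ¬g ∨ ¬z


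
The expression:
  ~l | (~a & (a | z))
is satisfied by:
  {z: True, l: False, a: False}
  {z: False, l: False, a: False}
  {a: True, z: True, l: False}
  {a: True, z: False, l: False}
  {l: True, z: True, a: False}


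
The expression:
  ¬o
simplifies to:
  ¬o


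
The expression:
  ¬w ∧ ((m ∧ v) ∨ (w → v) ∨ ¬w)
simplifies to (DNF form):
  ¬w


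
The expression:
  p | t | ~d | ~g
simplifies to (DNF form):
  p | t | ~d | ~g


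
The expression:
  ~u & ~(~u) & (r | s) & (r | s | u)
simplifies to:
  False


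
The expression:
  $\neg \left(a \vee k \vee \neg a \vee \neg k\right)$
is never true.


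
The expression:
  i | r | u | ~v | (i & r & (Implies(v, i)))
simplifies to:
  i | r | u | ~v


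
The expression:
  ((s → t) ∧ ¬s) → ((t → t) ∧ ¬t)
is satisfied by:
  {s: True, t: False}
  {t: False, s: False}
  {t: True, s: True}


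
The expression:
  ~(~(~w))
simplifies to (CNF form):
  ~w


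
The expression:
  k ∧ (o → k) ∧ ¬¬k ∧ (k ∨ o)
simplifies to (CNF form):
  k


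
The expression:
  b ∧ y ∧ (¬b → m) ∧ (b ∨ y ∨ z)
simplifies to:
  b ∧ y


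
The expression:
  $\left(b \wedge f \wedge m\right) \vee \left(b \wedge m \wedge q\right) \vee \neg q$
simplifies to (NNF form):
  $\left(b \wedge m\right) \vee \neg q$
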